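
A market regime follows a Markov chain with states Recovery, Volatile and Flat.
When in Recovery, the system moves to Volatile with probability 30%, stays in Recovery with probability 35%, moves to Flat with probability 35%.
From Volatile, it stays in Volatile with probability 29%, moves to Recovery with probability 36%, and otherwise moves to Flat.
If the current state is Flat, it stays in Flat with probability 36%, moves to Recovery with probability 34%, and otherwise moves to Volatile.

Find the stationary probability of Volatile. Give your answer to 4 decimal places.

Let the stationary distribution be π with π = πP and π_1 + π_2 + π_3 = 1.
π_1 = 0.35·π_1 + 0.36·π_2 + 0.34·π_3
π_2 = 0.3·π_1 + 0.29·π_2 + 0.3·π_3
Solving with the normalization constraint gives π = (0.3494, 0.2970, 0.3535).
So the stationary probability of Volatile is 0.2970.

0.2970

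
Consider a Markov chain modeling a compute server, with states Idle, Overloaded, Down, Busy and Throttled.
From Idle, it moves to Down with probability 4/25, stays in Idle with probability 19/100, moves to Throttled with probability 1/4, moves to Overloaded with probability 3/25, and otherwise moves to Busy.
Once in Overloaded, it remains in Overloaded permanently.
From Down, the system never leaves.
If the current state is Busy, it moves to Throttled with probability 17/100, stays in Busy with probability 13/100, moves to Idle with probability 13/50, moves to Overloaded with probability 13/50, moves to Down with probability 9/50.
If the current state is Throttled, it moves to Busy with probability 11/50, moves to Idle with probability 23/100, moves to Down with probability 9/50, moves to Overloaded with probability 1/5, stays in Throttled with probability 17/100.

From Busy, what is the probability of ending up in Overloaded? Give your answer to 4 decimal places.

Let h(s) be the probability of absorption at Overloaded starting from transient state s. Then h(Overloaded) = 1 and h(Down) = 0. By first-step analysis:
h(Idle) = 0.19·h(Idle) + 0.12·1 + 0.16·0 + 0.28·h(Busy) + 0.25·h(Throttled)
h(Busy) = 0.26·h(Idle) + 0.26·1 + 0.18·0 + 0.13·h(Busy) + 0.17·h(Throttled)
h(Throttled) = 0.23·h(Idle) + 0.2·1 + 0.18·0 + 0.22·h(Busy) + 0.17·h(Throttled)
Solving: h(Idle) = 0.5011, h(Busy) = 0.5514, h(Throttled) = 0.5260.
Starting from Busy, the probability is 0.5514.

0.5514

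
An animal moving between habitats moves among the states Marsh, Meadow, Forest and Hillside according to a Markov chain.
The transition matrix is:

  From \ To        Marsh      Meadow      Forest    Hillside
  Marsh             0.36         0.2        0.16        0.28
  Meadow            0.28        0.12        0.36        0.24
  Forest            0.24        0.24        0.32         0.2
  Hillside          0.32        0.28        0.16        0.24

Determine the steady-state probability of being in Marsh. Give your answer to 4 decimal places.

Let the stationary distribution be π with π = πP and π_1 + π_2 + π_3 + π_4 = 1.
π_1 = 0.36·π_1 + 0.28·π_2 + 0.24·π_3 + 0.32·π_4
π_2 = 0.2·π_1 + 0.12·π_2 + 0.24·π_3 + 0.28·π_4
π_3 = 0.16·π_1 + 0.36·π_2 + 0.32·π_3 + 0.16·π_4
Solving with the normalization constraint gives π = (0.3044, 0.2121, 0.2410, 0.2425).
So the stationary probability of Marsh is 0.3044.

0.3044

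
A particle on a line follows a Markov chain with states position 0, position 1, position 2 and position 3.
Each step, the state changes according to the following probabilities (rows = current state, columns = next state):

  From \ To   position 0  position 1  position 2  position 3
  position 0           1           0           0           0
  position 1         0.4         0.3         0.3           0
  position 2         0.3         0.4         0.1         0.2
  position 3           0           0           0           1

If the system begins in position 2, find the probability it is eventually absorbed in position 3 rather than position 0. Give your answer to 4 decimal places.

0.2745

Let h(s) be the probability of absorption at position 3 starting from transient state s. Then h(position 3) = 1 and h(position 0) = 0. By first-step analysis:
h(position 1) = 0.4·0 + 0.3·h(position 1) + 0.3·h(position 2)
h(position 2) = 0.3·0 + 0.4·h(position 1) + 0.1·h(position 2) + 0.2·1
Solving: h(position 1) = 0.1176, h(position 2) = 0.2745.
Starting from position 2, the probability is 0.2745.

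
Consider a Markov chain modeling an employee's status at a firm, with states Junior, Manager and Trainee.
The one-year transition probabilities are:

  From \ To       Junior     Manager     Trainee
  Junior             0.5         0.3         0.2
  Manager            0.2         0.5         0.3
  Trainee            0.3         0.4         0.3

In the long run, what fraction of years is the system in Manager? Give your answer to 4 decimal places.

0.4085

Let the stationary distribution be π with π = πP and π_1 + π_2 + π_3 = 1.
π_1 = 0.5·π_1 + 0.2·π_2 + 0.3·π_3
π_2 = 0.3·π_1 + 0.5·π_2 + 0.4·π_3
Solving with the normalization constraint gives π = (0.3239, 0.4085, 0.2676).
So the stationary probability of Manager is 0.4085.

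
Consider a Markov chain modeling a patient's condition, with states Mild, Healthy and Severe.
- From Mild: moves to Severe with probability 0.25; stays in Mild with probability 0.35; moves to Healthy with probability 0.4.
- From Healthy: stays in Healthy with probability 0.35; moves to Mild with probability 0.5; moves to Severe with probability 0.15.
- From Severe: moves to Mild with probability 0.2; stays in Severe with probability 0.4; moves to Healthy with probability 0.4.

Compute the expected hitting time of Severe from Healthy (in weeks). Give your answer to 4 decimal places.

5.1685

Let t(s) be the expected number of weeks to first reach Severe from state s, with t(Severe) = 0. Conditioning on the first week:
t(Mild) = 1 + 0.35·t(Mild) + 0.4·t(Healthy)
t(Healthy) = 1 + 0.5·t(Mild) + 0.35·t(Healthy)
Solving: t(Mild) = 4.7191, t(Healthy) = 5.1685.
Expected weeks from Healthy to Severe: 5.1685.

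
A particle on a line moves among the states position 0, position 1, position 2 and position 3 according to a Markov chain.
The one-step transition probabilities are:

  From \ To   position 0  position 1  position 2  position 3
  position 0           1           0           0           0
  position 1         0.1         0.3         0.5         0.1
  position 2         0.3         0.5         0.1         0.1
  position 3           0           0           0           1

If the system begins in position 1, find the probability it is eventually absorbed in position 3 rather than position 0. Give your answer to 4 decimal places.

0.3684

Let h(s) be the probability of absorption at position 3 starting from transient state s. Then h(position 3) = 1 and h(position 0) = 0. By first-step analysis:
h(position 1) = 0.1·0 + 0.3·h(position 1) + 0.5·h(position 2) + 0.1·1
h(position 2) = 0.3·0 + 0.5·h(position 1) + 0.1·h(position 2) + 0.1·1
Solving: h(position 1) = 0.3684, h(position 2) = 0.3158.
Starting from position 1, the probability is 0.3684.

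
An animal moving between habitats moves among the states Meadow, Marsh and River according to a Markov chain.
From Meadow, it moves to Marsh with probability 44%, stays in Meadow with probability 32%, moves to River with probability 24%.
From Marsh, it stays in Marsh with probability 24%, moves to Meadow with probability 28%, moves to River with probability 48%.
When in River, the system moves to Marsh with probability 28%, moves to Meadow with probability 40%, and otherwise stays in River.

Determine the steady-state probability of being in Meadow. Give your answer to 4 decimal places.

0.3347

Let the stationary distribution be π with π = πP and π_1 + π_2 + π_3 = 1.
π_1 = 0.32·π_1 + 0.28·π_2 + 0.4·π_3
π_2 = 0.44·π_1 + 0.24·π_2 + 0.28·π_3
Solving with the normalization constraint gives π = (0.3347, 0.3207, 0.3445).
So the stationary probability of Meadow is 0.3347.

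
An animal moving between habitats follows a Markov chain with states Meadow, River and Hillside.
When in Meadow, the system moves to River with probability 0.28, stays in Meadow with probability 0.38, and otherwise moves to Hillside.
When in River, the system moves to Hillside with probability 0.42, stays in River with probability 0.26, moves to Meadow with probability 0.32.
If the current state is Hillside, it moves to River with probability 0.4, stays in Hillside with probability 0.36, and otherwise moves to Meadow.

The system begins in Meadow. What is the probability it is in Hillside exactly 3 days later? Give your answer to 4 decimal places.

0.3726

Propagate the distribution vector 3 days from Meadow.
After 0 days: (1.0000, 0.0000, 0.0000)
After 1 day: (0.3800, 0.2800, 0.3400)
After 2 days: (0.3156, 0.3152, 0.3692)
After 3 days: (0.3094, 0.3180, 0.3726)
P(in Hillside after 3 days) = 0.3726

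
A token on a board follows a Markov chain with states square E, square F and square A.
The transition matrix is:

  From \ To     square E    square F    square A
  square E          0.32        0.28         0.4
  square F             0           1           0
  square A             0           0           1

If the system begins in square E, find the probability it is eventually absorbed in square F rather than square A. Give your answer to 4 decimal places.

Let h(s) be the probability of absorption at square F starting from transient state s. Then h(square F) = 1 and h(square A) = 0. By first-step analysis:
h(square E) = 0.32·h(square E) + 0.28·1 + 0.4·0
Solving: h(square E) = 0.4118.
Starting from square E, the probability is 0.4118.

0.4118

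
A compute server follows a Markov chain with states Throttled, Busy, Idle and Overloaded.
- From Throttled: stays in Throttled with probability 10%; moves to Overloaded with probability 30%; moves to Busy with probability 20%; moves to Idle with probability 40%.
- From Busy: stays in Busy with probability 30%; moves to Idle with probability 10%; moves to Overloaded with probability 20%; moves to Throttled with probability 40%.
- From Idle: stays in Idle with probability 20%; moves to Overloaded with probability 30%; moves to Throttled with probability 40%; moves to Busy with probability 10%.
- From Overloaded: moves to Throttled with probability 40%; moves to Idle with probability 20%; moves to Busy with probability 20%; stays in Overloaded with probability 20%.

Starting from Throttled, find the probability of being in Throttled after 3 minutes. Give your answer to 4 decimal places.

0.2890

Propagate the distribution vector 3 minutes from Throttled.
After 0 minutes: (1.0000, 0.0000, 0.0000, 0.0000)
After 1 minute: (0.1000, 0.2000, 0.4000, 0.3000)
After 2 minutes: (0.3700, 0.1800, 0.2000, 0.2500)
After 3 minutes: (0.2890, 0.1980, 0.2560, 0.2570)
P(in Throttled after 3 minutes) = 0.2890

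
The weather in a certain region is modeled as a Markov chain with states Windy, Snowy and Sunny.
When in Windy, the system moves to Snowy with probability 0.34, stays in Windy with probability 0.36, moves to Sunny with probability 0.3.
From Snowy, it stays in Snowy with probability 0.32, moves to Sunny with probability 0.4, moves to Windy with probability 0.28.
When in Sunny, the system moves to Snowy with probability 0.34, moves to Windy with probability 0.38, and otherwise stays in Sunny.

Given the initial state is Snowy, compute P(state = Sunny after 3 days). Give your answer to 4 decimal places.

0.3269

Propagate the distribution vector 3 days from Snowy.
After 0 days: (0.0000, 1.0000, 0.0000)
After 1 day: (0.2800, 0.3200, 0.4000)
After 2 days: (0.3424, 0.3336, 0.3240)
After 3 days: (0.3398, 0.3333, 0.3269)
P(in Sunny after 3 days) = 0.3269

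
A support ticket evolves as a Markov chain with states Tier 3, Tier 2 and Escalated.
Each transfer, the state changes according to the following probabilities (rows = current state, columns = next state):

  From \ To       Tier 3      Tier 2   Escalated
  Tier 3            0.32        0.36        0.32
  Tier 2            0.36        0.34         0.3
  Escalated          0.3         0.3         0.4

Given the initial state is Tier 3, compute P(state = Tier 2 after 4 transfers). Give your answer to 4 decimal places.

0.3329

Propagate the distribution vector 4 transfers from Tier 3.
After 0 transfers: (1.0000, 0.0000, 0.0000)
After 1 transfer: (0.3200, 0.3600, 0.3200)
After 2 transfers: (0.3280, 0.3336, 0.3384)
After 3 transfers: (0.3266, 0.3330, 0.3404)
After 4 transfers: (0.3265, 0.3329, 0.3406)
P(in Tier 2 after 4 transfers) = 0.3329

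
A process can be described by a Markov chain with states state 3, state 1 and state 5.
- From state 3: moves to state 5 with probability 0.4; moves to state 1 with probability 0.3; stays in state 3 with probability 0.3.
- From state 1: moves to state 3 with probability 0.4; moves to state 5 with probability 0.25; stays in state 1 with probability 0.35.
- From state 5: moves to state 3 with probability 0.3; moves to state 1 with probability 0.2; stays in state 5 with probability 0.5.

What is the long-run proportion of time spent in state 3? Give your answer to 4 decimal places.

Let the stationary distribution be π with π = πP and π_1 + π_2 + π_3 = 1.
π_1 = 0.3·π_1 + 0.4·π_2 + 0.3·π_3
π_2 = 0.3·π_1 + 0.35·π_2 + 0.2·π_3
Solving with the normalization constraint gives π = (0.3274, 0.2738, 0.3988).
So the stationary probability of state 3 is 0.3274.

0.3274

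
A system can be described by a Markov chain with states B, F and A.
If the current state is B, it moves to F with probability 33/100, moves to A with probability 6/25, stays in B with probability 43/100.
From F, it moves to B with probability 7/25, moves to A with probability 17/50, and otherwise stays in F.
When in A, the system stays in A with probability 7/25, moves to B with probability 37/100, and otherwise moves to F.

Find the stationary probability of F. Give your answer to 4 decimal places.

Let the stationary distribution be π with π = πP and π_1 + π_2 + π_3 = 1.
π_1 = 0.43·π_1 + 0.28·π_2 + 0.37·π_3
π_2 = 0.33·π_1 + 0.38·π_2 + 0.35·π_3
Solving with the normalization constraint gives π = (0.3598, 0.3534, 0.2868).
So the stationary probability of F is 0.3534.

0.3534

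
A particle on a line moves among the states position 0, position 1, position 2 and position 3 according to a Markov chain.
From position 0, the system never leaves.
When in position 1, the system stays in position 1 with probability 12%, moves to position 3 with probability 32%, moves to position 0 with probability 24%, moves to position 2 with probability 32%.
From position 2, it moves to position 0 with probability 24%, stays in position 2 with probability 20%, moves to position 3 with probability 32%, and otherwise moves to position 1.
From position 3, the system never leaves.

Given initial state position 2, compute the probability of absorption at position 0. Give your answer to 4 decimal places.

0.4286

Let h(s) be the probability of absorption at position 0 starting from transient state s. Then h(position 0) = 1 and h(position 3) = 0. By first-step analysis:
h(position 1) = 0.24·1 + 0.12·h(position 1) + 0.32·h(position 2) + 0.32·0
h(position 2) = 0.24·1 + 0.24·h(position 1) + 0.2·h(position 2) + 0.32·0
Solving: h(position 1) = 0.4286, h(position 2) = 0.4286.
Starting from position 2, the probability is 0.4286.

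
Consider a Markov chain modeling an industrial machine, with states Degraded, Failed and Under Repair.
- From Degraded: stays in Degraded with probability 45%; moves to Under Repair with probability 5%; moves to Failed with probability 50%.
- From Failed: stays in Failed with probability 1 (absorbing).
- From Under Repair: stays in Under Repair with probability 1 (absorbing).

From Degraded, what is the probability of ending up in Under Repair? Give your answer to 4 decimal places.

Let h(s) be the probability of absorption at Under Repair starting from transient state s. Then h(Under Repair) = 1 and h(Failed) = 0. By first-step analysis:
h(Degraded) = 0.45·h(Degraded) + 0.5·0 + 0.05·1
Solving: h(Degraded) = 0.0909.
Starting from Degraded, the probability is 0.0909.

0.0909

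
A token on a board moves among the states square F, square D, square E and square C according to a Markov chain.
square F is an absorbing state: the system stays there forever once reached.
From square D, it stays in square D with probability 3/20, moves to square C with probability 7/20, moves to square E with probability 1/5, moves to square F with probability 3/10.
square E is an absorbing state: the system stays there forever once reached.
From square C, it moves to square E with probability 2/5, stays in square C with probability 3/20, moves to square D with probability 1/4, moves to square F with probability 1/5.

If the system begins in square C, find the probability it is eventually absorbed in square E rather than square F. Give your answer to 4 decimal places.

Let h(s) be the probability of absorption at square E starting from transient state s. Then h(square E) = 1 and h(square F) = 0. By first-step analysis:
h(square D) = 0.3·0 + 0.15·h(square D) + 0.2·1 + 0.35·h(square C)
h(square C) = 0.2·0 + 0.25·h(square D) + 0.4·1 + 0.15·h(square C)
Solving: h(square D) = 0.4882, h(square C) = 0.6142.
Starting from square C, the probability is 0.6142.

0.6142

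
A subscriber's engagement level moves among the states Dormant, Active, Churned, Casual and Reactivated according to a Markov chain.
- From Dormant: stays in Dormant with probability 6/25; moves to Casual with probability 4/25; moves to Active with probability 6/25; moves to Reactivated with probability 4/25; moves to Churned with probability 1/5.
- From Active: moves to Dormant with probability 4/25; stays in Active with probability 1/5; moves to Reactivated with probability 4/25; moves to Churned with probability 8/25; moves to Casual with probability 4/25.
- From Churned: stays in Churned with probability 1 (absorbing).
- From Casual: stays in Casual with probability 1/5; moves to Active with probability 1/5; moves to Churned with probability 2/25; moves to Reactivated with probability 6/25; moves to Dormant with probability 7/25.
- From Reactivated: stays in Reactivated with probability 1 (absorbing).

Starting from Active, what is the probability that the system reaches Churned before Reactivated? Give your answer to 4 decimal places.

0.5968

Let h(s) be the probability of absorption at Churned starting from transient state s. Then h(Churned) = 1 and h(Reactivated) = 0. By first-step analysis:
h(Dormant) = 0.24·h(Dormant) + 0.24·h(Active) + 0.2·1 + 0.16·h(Casual) + 0.16·0
h(Active) = 0.16·h(Dormant) + 0.2·h(Active) + 0.32·1 + 0.16·h(Casual) + 0.16·0
h(Casual) = 0.28·h(Dormant) + 0.2·h(Active) + 0.08·1 + 0.2·h(Casual) + 0.24·0
Solving: h(Dormant) = 0.5442, h(Active) = 0.5968, h(Casual) = 0.4396.
Starting from Active, the probability is 0.5968.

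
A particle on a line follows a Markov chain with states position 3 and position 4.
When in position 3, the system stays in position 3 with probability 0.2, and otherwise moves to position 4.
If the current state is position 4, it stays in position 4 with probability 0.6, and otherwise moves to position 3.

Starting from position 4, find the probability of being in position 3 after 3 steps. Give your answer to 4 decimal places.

Propagate the distribution vector 3 steps from position 4.
After 0 steps: (0.0000, 1.0000)
After 1 step: (0.4000, 0.6000)
After 2 steps: (0.3200, 0.6800)
After 3 steps: (0.3360, 0.6640)
P(in position 3 after 3 steps) = 0.3360

0.3360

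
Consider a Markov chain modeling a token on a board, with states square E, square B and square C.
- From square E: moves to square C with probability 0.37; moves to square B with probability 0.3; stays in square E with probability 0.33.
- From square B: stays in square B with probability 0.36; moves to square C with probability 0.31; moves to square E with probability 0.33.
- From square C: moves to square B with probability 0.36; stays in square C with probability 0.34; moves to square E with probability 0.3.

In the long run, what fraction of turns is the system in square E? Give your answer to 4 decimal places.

0.3198

Let the stationary distribution be π with π = πP and π_1 + π_2 + π_3 = 1.
π_1 = 0.33·π_1 + 0.33·π_2 + 0.3·π_3
π_2 = 0.3·π_1 + 0.36·π_2 + 0.36·π_3
Solving with the normalization constraint gives π = (0.3198, 0.3408, 0.3394).
So the stationary probability of square E is 0.3198.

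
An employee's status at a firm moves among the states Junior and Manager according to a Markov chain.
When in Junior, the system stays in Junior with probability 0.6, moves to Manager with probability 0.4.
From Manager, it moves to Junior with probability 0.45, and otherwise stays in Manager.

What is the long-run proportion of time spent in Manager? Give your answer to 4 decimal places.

0.4706

Let the stationary distribution be π with π = πP and π_1 + π_2 = 1.
π_1 = 0.6·π_1 + 0.45·π_2
Solving with the normalization constraint gives π = (0.5294, 0.4706).
So the stationary probability of Manager is 0.4706.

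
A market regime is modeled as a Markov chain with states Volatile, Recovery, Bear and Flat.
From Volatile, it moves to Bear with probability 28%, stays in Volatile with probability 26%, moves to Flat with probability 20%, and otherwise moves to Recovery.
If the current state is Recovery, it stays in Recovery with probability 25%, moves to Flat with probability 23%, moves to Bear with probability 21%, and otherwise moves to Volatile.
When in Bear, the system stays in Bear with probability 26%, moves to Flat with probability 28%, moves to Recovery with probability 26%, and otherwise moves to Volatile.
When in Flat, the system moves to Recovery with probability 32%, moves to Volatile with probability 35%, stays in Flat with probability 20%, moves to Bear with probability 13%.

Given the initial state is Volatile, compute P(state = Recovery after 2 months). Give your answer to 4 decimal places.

Propagate the distribution vector 2 months from Volatile.
After 0 months: (1.0000, 0.0000, 0.0000, 0.0000)
After 1 month: (0.2600, 0.2600, 0.2800, 0.2000)
After 2 months: (0.2742, 0.2694, 0.2262, 0.2302)
P(in Recovery after 2 months) = 0.2694

0.2694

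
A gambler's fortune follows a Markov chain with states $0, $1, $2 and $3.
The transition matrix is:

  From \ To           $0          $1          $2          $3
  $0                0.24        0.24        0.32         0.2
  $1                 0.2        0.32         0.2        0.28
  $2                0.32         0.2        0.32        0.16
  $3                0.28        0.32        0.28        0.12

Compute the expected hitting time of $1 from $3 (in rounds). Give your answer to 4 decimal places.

3.8296

Let t(s) be the expected number of rounds to first reach $1 from state s, with t($1) = 0. Conditioning on the first round:
t($0) = 1 + 0.24·t($0) + 0.32·t($2) + 0.2·t($3)
t($2) = 1 + 0.32·t($0) + 0.32·t($2) + 0.16·t($3)
t($3) = 1 + 0.28·t($0) + 0.28·t($2) + 0.12·t($3)
Solving: t($0) = 4.1431, t($2) = 4.3214, t($3) = 3.8296.
Expected rounds from $3 to $1: 3.8296.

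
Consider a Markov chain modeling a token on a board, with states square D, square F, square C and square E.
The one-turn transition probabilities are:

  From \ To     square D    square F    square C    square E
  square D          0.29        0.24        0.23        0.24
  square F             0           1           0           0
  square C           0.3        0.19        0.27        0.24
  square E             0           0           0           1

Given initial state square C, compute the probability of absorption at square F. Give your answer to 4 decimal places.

0.4605

Let h(s) be the probability of absorption at square F starting from transient state s. Then h(square F) = 1 and h(square E) = 0. By first-step analysis:
h(square D) = 0.29·h(square D) + 0.24·1 + 0.23·h(square C) + 0.24·0
h(square C) = 0.3·h(square D) + 0.19·1 + 0.27·h(square C) + 0.24·0
Solving: h(square D) = 0.4872, h(square C) = 0.4605.
Starting from square C, the probability is 0.4605.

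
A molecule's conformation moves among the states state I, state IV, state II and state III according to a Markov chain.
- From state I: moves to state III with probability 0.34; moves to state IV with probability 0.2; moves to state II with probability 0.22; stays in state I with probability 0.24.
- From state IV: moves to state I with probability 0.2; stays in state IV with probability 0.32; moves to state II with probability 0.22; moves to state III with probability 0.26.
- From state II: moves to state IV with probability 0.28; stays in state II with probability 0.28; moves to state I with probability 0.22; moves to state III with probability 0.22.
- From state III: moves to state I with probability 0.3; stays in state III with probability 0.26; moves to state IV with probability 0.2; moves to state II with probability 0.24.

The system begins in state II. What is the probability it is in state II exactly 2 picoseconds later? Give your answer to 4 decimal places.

Propagate the distribution vector 2 picoseconds from state II.
After 0 picoseconds: (0.0000, 0.0000, 1.0000, 0.0000)
After 1 picosecond: (0.2200, 0.2800, 0.2800, 0.2200)
After 2 picoseconds: (0.2364, 0.2560, 0.2412, 0.2664)
P(in state II after 2 picoseconds) = 0.2412

0.2412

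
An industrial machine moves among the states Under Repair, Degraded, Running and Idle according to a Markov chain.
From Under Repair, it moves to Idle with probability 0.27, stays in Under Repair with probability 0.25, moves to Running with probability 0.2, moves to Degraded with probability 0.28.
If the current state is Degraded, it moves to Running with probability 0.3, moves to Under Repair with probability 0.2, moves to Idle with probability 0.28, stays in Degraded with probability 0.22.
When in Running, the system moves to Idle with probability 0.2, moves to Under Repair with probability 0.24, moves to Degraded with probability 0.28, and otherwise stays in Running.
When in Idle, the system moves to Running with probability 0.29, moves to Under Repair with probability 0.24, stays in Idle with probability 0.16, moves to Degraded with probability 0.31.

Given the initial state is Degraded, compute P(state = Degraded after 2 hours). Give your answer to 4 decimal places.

0.2752

Propagate the distribution vector 2 hours from Degraded.
After 0 hours: (0.0000, 1.0000, 0.0000, 0.0000)
After 1 hour: (0.2000, 0.2200, 0.3000, 0.2800)
After 2 hours: (0.2332, 0.2752, 0.2712, 0.2204)
P(in Degraded after 2 hours) = 0.2752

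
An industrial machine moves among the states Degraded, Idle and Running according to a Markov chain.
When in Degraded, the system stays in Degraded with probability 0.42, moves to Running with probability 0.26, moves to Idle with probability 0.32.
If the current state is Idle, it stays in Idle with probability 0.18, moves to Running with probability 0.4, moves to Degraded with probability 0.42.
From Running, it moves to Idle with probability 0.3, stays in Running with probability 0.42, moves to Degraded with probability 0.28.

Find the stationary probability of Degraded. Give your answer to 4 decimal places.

Let the stationary distribution be π with π = πP and π_1 + π_2 + π_3 = 1.
π_1 = 0.42·π_1 + 0.42·π_2 + 0.28·π_3
π_2 = 0.32·π_1 + 0.18·π_2 + 0.3·π_3
Solving with the normalization constraint gives π = (0.3703, 0.2745, 0.3553).
So the stationary probability of Degraded is 0.3703.

0.3703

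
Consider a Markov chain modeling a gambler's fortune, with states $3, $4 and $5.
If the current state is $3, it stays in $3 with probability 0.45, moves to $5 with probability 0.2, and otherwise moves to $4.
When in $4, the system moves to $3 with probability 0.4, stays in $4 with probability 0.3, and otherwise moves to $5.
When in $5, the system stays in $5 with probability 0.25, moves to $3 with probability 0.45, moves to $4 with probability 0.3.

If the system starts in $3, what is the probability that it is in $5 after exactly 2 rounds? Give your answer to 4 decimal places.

Sum over the intermediate state after 1 round:
P = P($3→$3)·P($3→$5) + P($3→$4)·P($4→$5) + P($3→$5)·P($5→$5)
  = 0.45×0.2 + 0.35×0.3 + 0.2×0.25
  = 0.0900 + 0.1050 + 0.0500 = 0.2450

0.2450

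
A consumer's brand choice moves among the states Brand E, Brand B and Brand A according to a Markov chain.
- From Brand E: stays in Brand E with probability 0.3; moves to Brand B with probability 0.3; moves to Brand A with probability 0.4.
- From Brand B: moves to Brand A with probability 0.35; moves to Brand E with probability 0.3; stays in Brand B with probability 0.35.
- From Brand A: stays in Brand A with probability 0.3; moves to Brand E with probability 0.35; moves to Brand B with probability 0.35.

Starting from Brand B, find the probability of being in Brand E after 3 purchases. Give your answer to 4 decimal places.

Propagate the distribution vector 3 purchases from Brand B.
After 0 purchases: (0.0000, 1.0000, 0.0000)
After 1 purchase: (0.3000, 0.3500, 0.3500)
After 2 purchases: (0.3175, 0.3350, 0.3475)
After 3 purchases: (0.3174, 0.3341, 0.3485)
P(in Brand E after 3 purchases) = 0.3174

0.3174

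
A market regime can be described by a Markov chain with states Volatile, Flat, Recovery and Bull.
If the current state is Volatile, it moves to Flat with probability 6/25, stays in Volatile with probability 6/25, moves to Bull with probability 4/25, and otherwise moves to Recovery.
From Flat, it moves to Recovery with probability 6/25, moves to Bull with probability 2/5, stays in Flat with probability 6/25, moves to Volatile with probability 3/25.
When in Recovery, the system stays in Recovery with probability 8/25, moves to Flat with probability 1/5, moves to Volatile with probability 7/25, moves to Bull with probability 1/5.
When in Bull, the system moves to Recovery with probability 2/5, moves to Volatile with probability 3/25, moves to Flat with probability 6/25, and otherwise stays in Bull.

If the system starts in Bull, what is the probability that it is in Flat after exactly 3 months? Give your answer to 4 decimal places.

Propagate the distribution vector 3 months from Bull.
After 0 months: (0.0000, 0.0000, 0.0000, 1.0000)
After 1 month: (0.1200, 0.2400, 0.4000, 0.2400)
After 2 months: (0.1984, 0.2240, 0.3248, 0.2528)
After 3 months: (0.1958, 0.2270, 0.3302, 0.2470)
P(in Flat after 3 months) = 0.2270

0.2270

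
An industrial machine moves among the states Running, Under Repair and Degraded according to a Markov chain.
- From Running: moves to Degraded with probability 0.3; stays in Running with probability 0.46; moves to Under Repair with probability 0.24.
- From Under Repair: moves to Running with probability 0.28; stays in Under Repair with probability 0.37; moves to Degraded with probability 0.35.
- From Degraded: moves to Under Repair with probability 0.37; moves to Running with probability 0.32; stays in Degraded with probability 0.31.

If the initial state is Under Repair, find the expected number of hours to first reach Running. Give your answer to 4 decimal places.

3.4076

Let t(s) be the expected number of hours to first reach Running from state s, with t(Running) = 0. Conditioning on the first hour:
t(Under Repair) = 1 + 0.37·t(Under Repair) + 0.35·t(Degraded)
t(Degraded) = 1 + 0.37·t(Under Repair) + 0.31·t(Degraded)
Solving: t(Under Repair) = 3.4076, t(Degraded) = 3.2765.
Expected hours from Under Repair to Running: 3.4076.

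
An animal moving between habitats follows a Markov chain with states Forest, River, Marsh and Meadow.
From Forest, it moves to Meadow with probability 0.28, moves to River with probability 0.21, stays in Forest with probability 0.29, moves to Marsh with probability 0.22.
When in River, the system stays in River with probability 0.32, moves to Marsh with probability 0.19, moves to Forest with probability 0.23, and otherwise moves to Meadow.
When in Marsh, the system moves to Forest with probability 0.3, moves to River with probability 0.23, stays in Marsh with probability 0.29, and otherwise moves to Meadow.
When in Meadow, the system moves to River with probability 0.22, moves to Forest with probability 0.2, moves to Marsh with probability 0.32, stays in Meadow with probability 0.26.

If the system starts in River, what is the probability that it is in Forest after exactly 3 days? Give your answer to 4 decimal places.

Propagate the distribution vector 3 days from River.
After 0 days: (0.0000, 1.0000, 0.0000, 0.0000)
After 1 day: (0.2300, 0.3200, 0.1900, 0.2600)
After 2 days: (0.2493, 0.2516, 0.2497, 0.2494)
After 3 days: (0.2550, 0.2452, 0.2549, 0.2450)
P(in Forest after 3 days) = 0.2550

0.2550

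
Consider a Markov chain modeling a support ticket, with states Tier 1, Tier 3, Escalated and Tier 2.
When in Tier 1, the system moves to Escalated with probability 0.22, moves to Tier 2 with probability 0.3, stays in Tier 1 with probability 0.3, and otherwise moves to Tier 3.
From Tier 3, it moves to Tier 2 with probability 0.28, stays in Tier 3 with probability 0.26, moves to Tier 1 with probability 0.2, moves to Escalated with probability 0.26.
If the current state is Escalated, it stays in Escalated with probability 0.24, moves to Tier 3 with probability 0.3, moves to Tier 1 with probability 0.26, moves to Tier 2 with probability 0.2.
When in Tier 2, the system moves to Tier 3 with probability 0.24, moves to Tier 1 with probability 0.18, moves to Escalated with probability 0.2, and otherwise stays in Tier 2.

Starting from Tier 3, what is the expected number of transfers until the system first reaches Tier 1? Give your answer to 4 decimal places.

Let t(s) be the expected number of transfers to first reach Tier 1 from state s, with t(Tier 1) = 0. Conditioning on the first transfer:
t(Tier 3) = 1 + 0.26·t(Tier 3) + 0.26·t(Escalated) + 0.28·t(Tier 2)
t(Escalated) = 1 + 0.3·t(Tier 3) + 0.24·t(Escalated) + 0.2·t(Tier 2)
t(Tier 2) = 1 + 0.24·t(Tier 3) + 0.2·t(Escalated) + 0.38·t(Tier 2)
Solving: t(Tier 3) = 4.7968, t(Escalated) = 4.5048, t(Tier 2) = 4.9229.
Expected transfers from Tier 3 to Tier 1: 4.7968.

4.7968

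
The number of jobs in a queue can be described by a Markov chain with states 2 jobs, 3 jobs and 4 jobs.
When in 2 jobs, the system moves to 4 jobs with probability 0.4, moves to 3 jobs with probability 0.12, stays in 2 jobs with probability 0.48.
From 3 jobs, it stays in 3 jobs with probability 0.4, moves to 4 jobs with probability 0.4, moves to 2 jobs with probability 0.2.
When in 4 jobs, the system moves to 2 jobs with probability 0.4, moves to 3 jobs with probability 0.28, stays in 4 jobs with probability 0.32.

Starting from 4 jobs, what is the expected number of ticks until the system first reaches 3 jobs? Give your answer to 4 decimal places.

4.7521

Let t(s) be the expected number of ticks to first reach 3 jobs from state s, with t(3 jobs) = 0. Conditioning on the first tick:
t(2 jobs) = 1 + 0.48·t(2 jobs) + 0.4·t(4 jobs)
t(4 jobs) = 1 + 0.4·t(2 jobs) + 0.32·t(4 jobs)
Solving: t(2 jobs) = 5.5785, t(4 jobs) = 4.7521.
Expected ticks from 4 jobs to 3 jobs: 4.7521.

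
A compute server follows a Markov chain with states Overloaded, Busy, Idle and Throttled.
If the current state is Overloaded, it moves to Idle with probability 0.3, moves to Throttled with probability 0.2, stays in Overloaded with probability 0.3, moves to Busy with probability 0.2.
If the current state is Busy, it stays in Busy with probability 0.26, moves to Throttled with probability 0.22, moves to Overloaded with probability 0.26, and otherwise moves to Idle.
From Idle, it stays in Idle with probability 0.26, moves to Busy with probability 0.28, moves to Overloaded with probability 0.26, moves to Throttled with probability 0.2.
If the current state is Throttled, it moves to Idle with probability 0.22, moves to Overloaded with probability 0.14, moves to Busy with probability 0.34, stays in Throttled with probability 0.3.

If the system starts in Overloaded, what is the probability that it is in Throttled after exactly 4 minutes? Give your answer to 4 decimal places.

0.2281

Propagate the distribution vector 4 minutes from Overloaded.
After 0 minutes: (1.0000, 0.0000, 0.0000, 0.0000)
After 1 minute: (0.3000, 0.2000, 0.3000, 0.2000)
After 2 minutes: (0.2480, 0.2640, 0.2640, 0.2240)
After 3 minutes: (0.2430, 0.2683, 0.2610, 0.2277)
After 4 minutes: (0.2424, 0.2689, 0.2606, 0.2281)
P(in Throttled after 4 minutes) = 0.2281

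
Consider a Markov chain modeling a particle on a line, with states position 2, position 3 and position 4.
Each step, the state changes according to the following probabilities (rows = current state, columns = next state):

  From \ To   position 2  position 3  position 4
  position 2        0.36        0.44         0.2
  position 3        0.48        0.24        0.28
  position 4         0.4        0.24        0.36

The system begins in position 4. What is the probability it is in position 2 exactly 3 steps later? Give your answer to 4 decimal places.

Propagate the distribution vector 3 steps from position 4.
After 0 steps: (0.0000, 0.0000, 1.0000)
After 1 step: (0.4000, 0.2400, 0.3600)
After 2 steps: (0.4032, 0.3200, 0.2768)
After 3 steps: (0.4095, 0.3206, 0.2699)
P(in position 2 after 3 steps) = 0.4095

0.4095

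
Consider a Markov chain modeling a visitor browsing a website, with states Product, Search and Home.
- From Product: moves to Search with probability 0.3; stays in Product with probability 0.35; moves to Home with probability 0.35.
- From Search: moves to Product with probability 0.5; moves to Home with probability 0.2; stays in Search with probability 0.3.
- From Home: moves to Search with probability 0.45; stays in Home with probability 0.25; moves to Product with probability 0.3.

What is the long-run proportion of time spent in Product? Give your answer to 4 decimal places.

0.3875

Let the stationary distribution be π with π = πP and π_1 + π_2 + π_3 = 1.
π_1 = 0.35·π_1 + 0.5·π_2 + 0.3·π_3
π_2 = 0.3·π_1 + 0.3·π_2 + 0.45·π_3
Solving with the normalization constraint gives π = (0.3875, 0.3408, 0.2717).
So the stationary probability of Product is 0.3875.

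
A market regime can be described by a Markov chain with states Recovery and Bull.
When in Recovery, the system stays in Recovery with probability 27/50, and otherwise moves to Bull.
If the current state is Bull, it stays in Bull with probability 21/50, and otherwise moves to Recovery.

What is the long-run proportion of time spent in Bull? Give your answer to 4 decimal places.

0.4423

Let the stationary distribution be π with π = πP and π_1 + π_2 = 1.
π_1 = 0.54·π_1 + 0.58·π_2
Solving with the normalization constraint gives π = (0.5577, 0.4423).
So the stationary probability of Bull is 0.4423.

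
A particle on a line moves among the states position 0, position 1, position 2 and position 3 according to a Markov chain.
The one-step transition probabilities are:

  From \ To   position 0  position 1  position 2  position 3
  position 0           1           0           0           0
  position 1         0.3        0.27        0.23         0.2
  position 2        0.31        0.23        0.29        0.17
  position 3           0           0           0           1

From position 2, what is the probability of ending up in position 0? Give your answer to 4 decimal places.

0.6345

Let h(s) be the probability of absorption at position 0 starting from transient state s. Then h(position 0) = 1 and h(position 3) = 0. By first-step analysis:
h(position 1) = 0.3·1 + 0.27·h(position 1) + 0.23·h(position 2) + 0.2·0
h(position 2) = 0.31·1 + 0.23·h(position 1) + 0.29·h(position 2) + 0.17·0
Solving: h(position 1) = 0.6109, h(position 2) = 0.6345.
Starting from position 2, the probability is 0.6345.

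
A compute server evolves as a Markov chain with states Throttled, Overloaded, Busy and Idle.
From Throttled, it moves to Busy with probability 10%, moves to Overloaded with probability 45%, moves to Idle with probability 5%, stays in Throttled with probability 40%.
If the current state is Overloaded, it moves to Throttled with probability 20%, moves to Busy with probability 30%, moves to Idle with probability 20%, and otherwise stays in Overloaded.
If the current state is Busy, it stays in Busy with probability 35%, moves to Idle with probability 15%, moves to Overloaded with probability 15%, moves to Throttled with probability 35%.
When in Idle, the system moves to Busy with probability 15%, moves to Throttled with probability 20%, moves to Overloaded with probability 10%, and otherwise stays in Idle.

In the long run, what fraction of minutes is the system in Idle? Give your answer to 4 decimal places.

0.2237

Let the stationary distribution be π with π = πP and π_1 + π_2 + π_3 + π_4 = 1.
π_1 = 0.4·π_1 + 0.2·π_2 + 0.35·π_3 + 0.2·π_4
π_2 = 0.45·π_1 + 0.3·π_2 + 0.15·π_3 + 0.1·π_4
π_3 = 0.1·π_1 + 0.3·π_2 + 0.35·π_3 + 0.15·π_4
Solving with the normalization constraint gives π = (0.2911, 0.2661, 0.2192, 0.2237).
So the stationary probability of Idle is 0.2237.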